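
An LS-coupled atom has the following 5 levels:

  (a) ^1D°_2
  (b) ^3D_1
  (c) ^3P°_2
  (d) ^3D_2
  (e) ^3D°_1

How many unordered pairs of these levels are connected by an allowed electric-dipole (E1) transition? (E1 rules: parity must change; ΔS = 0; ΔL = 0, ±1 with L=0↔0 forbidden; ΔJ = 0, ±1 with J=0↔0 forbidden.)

(a)–(b): forbidden (ΔS).
(a)–(c): forbidden (parity, ΔS).
(a)–(d): forbidden (ΔS).
(a)–(e): forbidden (parity, ΔS).
(b)–(c): allowed.
(b)–(d): forbidden (parity).
(b)–(e): allowed.
(c)–(d): allowed.
(c)–(e): forbidden (parity).
(d)–(e): allowed.
Allowed pairs: 4 of 10.

4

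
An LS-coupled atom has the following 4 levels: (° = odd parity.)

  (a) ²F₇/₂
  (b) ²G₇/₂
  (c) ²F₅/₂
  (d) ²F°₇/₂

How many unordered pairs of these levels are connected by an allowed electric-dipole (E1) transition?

3

(a)–(b): forbidden (parity).
(a)–(c): forbidden (parity).
(a)–(d): allowed.
(b)–(c): forbidden (parity).
(b)–(d): allowed.
(c)–(d): allowed.
Allowed pairs: 3 of 6.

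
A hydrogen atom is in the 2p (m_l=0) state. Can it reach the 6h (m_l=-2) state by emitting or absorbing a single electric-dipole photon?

Initial l = 1, final l = 5, so Δl = +4. E1 requires Δl = ±1: violated.
Δm_l = -2 − (0) = -2. E1 requires Δm_l = 0, ±1: violated.
The transition is electric-dipole forbidden.

forbidden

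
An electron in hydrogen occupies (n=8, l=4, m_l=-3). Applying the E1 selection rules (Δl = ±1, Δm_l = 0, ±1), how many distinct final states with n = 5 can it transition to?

2

E1 requires Δl = ±1, so l_f ∈ {3, 5}; with 0 ≤ l_f ≤ n_f−1 = 4, the allowed l_f values are {3}.
For l_f = 3: m_f ∈ {m_i−1, m_i, m_i+1} ∩ [−3, 3] = {-3, -2} → 2 states.
Total: 2.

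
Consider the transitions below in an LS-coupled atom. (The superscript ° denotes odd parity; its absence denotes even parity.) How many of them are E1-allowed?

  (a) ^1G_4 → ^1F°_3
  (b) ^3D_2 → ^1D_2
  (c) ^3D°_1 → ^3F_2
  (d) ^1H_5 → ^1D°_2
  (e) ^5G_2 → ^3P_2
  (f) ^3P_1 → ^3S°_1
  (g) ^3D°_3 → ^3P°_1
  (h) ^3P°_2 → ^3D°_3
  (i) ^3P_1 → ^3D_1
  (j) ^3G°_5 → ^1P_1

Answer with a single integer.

3

(a) allowed
(b) forbidden (parity, ΔS fail)
(c) allowed
(d) forbidden (ΔL, ΔJ fail)
(e) forbidden (parity, ΔS, ΔL fail)
(f) allowed
(g) forbidden (parity, ΔJ fail)
(h) forbidden (parity fails)
(i) forbidden (parity fails)
(j) forbidden (ΔS, ΔL, ΔJ fail)
Total allowed: 3 of 10.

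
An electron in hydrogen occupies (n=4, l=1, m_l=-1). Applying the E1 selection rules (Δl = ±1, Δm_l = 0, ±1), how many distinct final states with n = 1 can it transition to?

1

E1 requires Δl = ±1, so l_f ∈ {0, 2}; with 0 ≤ l_f ≤ n_f−1 = 0, the allowed l_f values are {0}.
For l_f = 0: m_f ∈ {m_i−1, m_i, m_i+1} ∩ [−0, 0] = {0} → 1 state.
Total: 1.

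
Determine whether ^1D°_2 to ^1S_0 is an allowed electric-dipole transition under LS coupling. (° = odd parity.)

forbidden

Initial level: S=0, L=2, J=2, parity odd. Final level: S=0, L=0, J=0, parity even.
Parity must change: odd → even — satisfied.
ΔJ = 0, ±1 (not J=0↔0): J: 2 → 0, ΔJ = -2 — violated.
ΔL = 0, ±1 (not L=0↔0): L: 2 → 0, ΔL = -2 — violated.
ΔS = 0: S: 0 → 0 — satisfied.
Rule(s) violated: ΔL, ΔJ.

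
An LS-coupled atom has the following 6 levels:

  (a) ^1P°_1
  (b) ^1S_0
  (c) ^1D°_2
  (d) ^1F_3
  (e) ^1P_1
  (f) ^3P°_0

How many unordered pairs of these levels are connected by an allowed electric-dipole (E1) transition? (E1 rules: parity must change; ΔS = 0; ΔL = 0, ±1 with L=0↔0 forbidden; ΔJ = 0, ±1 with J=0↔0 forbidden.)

(a)–(b): allowed.
(a)–(c): forbidden (parity).
(a)–(d): forbidden (ΔL, ΔJ).
(a)–(e): allowed.
(a)–(f): forbidden (parity, ΔS).
(b)–(c): forbidden (ΔL, ΔJ).
(b)–(d): forbidden (parity, ΔL, ΔJ).
(b)–(e): forbidden (parity).
(b)–(f): forbidden (ΔS, ΔJ).
(c)–(d): allowed.
(c)–(e): allowed.
(c)–(f): forbidden (parity, ΔS, ΔJ).
(d)–(e): forbidden (parity, ΔL, ΔJ).
(d)–(f): forbidden (ΔS, ΔL, ΔJ).
(e)–(f): forbidden (ΔS).
Allowed pairs: 4 of 15.

4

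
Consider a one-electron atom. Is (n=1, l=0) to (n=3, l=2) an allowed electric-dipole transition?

forbidden

Initial l = 0, final l = 2, so Δl = +2. E1 requires Δl = ±1: violated.
The transition is electric-dipole forbidden.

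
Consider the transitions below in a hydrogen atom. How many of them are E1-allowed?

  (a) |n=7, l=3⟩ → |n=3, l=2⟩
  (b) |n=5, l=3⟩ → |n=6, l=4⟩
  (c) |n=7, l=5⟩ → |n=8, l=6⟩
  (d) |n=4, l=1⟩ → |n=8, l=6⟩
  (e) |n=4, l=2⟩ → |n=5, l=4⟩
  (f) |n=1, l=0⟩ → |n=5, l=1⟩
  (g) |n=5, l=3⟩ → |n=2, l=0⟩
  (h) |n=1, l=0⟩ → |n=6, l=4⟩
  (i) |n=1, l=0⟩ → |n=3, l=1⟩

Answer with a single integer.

5

(a) allowed
(b) allowed
(c) allowed
(d) forbidden — Δl = +5 (E1 requires Δl = ±1)
(e) forbidden — Δl = +2 (E1 requires Δl = ±1)
(f) allowed
(g) forbidden — Δl = -3 (E1 requires Δl = ±1)
(h) forbidden — Δl = +4 (E1 requires Δl = ±1)
(i) allowed
Total allowed: 5 of 9.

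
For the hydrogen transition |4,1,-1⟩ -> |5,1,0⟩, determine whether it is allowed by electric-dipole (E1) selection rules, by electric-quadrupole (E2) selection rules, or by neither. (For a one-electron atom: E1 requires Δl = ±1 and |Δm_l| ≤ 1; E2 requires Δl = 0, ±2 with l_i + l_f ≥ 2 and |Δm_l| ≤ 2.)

Δl = 1 − 1 = +0; l_i + l_f = 2.
Δm_l = +1.
E1 (Δl = ±1, |Δm_l| ≤ 1): not satisfied.
E2 (Δl = 0,±2, l_i+l_f ≥ 2, |Δm_l| ≤ 2): satisfied.

E2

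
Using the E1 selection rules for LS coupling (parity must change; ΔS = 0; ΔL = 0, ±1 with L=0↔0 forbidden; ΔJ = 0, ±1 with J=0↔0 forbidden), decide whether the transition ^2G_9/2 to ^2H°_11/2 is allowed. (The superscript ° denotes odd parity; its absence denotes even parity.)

allowed

Initial level: S=1/2, L=4, J=9/2, parity even. Final level: S=1/2, L=5, J=11/2, parity odd.
Parity must change: even → odd — ok.
ΔS = 0: S: 1/2 → 1/2 — ok.
ΔL = 0, ±1 (not L=0↔0): L: 4 → 5, ΔL = +1 — ok.
ΔJ = 0, ±1 (not J=0↔0): J: 9/2 → 11/2, ΔJ = +1 — ok.
All four E1 rules are satisfied.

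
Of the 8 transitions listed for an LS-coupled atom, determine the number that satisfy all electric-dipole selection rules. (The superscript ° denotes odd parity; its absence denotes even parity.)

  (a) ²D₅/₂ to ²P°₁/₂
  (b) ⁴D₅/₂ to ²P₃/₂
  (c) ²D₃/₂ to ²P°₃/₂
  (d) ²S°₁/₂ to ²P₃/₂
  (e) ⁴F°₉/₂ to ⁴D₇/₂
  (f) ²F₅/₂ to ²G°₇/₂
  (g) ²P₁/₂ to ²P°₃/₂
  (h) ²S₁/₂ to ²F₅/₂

5

(a) forbidden (ΔJ fails)
(b) forbidden (parity, ΔS fail)
(c) allowed
(d) allowed
(e) allowed
(f) allowed
(g) allowed
(h) forbidden (parity, ΔL, ΔJ fail)
Total allowed: 5 of 8.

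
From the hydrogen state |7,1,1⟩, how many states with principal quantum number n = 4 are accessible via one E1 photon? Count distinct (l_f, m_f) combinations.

E1 requires Δl = ±1, so l_f ∈ {0, 2}; with 0 ≤ l_f ≤ n_f−1 = 3, the allowed l_f values are {0, 2}.
For l_f = 0: m_f ∈ {m_i−1, m_i, m_i+1} ∩ [−0, 0] = {0} → 1 state.
For l_f = 2: m_f ∈ {m_i−1, m_i, m_i+1} ∩ [−2, 2] = {0, 1, 2} → 3 states.
Total: 4.

4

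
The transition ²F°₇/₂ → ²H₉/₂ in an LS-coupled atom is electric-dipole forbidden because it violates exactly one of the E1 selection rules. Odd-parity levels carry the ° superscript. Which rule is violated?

Initial level: S=1/2, L=3, J=7/2, parity odd. Final level: S=1/2, L=5, J=9/2, parity even.
Parity must change: odd → even — passes.
ΔS = 0: S: 1/2 → 1/2 — passes.
ΔL = 0, ±1 (not L=0↔0): L: 3 → 5, ΔL = +2 — fails.
ΔJ = 0, ±1 (not J=0↔0): J: 7/2 → 9/2, ΔJ = +1 — passes.

the ΔL = 0, ±1 rule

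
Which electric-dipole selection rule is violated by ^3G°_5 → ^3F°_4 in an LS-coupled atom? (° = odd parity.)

Initial level: S=1, L=4, J=5, parity odd. Final level: S=1, L=3, J=4, parity odd.
Parity must change: odd → odd — fails.
ΔL = 0, ±1 (not L=0↔0): L: 4 → 3, ΔL = -1 — ok.
ΔJ = 0, ±1 (not J=0↔0): J: 5 → 4, ΔJ = -1 — ok.
ΔS = 0: S: 1 → 1 — ok.

parity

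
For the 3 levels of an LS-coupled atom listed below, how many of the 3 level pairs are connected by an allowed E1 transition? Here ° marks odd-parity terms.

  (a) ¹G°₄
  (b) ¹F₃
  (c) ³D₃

(a)–(b): allowed.
(a)–(c): forbidden (ΔS, ΔL).
(b)–(c): forbidden (parity, ΔS).
Allowed pairs: 1 of 3.

1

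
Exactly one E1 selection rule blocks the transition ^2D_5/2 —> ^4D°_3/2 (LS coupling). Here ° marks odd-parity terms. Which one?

ΔS = 0: S: 1/2 → 3/2 — fails.
ΔL = 0, ±1 (not L=0↔0): L: 2 → 2, ΔL = +0 — ok.
ΔJ = 0, ±1 (not J=0↔0): J: 5/2 → 3/2, ΔJ = -1 — ok.
Parity must change: even → odd — ok.

the ΔS = 0 rule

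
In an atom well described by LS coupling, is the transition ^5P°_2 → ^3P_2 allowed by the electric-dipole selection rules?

forbidden

Initial level: S=2, L=1, J=2, parity odd. Final level: S=1, L=1, J=2, parity even.
Parity must change: odd → even — ✓.
ΔJ = 0, ±1 (not J=0↔0): J: 2 → 2, ΔJ = +0 — ✓.
ΔL = 0, ±1 (not L=0↔0): L: 1 → 1, ΔL = +0 — ✓.
ΔS = 0: S: 2 → 1 — ✗.
Rule(s) violated: ΔS.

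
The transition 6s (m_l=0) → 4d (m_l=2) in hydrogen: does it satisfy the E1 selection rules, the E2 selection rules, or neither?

Δl = 2 − 0 = +2; l_i + l_f = 2.
Δm_l = +2.
E1 (Δl = ±1, |Δm_l| ≤ 1): not satisfied.
E2 (Δl = 0,±2, l_i+l_f ≥ 2, |Δm_l| ≤ 2): satisfied.

E2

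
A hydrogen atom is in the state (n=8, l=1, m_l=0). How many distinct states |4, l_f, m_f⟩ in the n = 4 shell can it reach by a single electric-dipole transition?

E1 requires Δl = ±1, so l_f ∈ {0, 2}; with 0 ≤ l_f ≤ n_f−1 = 3, the allowed l_f values are {0, 2}.
For l_f = 0: m_f ∈ {m_i−1, m_i, m_i+1} ∩ [−0, 0] = {0} → 1 state.
For l_f = 2: m_f ∈ {m_i−1, m_i, m_i+1} ∩ [−2, 2] = {-1, 0, 1} → 3 states.
Total: 4.

4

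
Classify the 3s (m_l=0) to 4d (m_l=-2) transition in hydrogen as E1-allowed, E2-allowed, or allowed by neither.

E2

Δl = 2 − 0 = +2; l_i + l_f = 2.
Δm_l = -2.
E1 (Δl = ±1, |Δm_l| ≤ 1): not satisfied.
E2 (Δl = 0,±2, l_i+l_f ≥ 2, |Δm_l| ≤ 2): satisfied.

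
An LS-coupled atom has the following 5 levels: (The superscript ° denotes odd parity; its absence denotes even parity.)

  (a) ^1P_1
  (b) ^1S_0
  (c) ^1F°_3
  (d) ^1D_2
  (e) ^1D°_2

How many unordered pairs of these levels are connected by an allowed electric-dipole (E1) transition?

(a)–(b): forbidden (parity).
(a)–(c): forbidden (ΔL, ΔJ).
(a)–(d): forbidden (parity).
(a)–(e): allowed.
(b)–(c): forbidden (ΔL, ΔJ).
(b)–(d): forbidden (parity, ΔL, ΔJ).
(b)–(e): forbidden (ΔL, ΔJ).
(c)–(d): allowed.
(c)–(e): forbidden (parity).
(d)–(e): allowed.
Allowed pairs: 3 of 10.

3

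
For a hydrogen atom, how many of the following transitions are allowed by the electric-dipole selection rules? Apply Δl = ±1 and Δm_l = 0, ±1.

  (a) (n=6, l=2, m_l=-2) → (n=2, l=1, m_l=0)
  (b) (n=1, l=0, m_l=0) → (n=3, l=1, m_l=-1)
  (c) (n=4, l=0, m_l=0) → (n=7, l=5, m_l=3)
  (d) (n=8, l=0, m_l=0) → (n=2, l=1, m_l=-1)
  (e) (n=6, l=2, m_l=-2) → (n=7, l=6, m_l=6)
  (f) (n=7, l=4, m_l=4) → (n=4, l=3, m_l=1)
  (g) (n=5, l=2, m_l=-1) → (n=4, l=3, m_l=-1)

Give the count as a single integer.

3

(a) forbidden — Δm_l = +2 (E1 requires Δm_l = 0, ±1)
(b) allowed
(c) forbidden — Δl = +5 (E1 requires Δl = ±1); Δm_l = +3 (E1 requires Δm_l = 0, ±1)
(d) allowed
(e) forbidden — Δl = +4 (E1 requires Δl = ±1); Δm_l = +8 (E1 requires Δm_l = 0, ±1)
(f) forbidden — Δm_l = -3 (E1 requires Δm_l = 0, ±1)
(g) allowed
Total allowed: 3 of 7.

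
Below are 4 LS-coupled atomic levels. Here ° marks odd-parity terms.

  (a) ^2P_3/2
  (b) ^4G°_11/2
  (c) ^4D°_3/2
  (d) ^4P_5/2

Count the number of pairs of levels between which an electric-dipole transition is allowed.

(a)–(b): forbidden (ΔS, ΔL, ΔJ).
(a)–(c): forbidden (ΔS).
(a)–(d): forbidden (parity, ΔS).
(b)–(c): forbidden (parity, ΔL, ΔJ).
(b)–(d): forbidden (ΔL, ΔJ).
(c)–(d): allowed.
Allowed pairs: 1 of 6.

1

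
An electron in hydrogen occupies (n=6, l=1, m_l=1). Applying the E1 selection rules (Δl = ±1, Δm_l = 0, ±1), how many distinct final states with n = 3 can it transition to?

4

E1 requires Δl = ±1, so l_f ∈ {0, 2}; with 0 ≤ l_f ≤ n_f−1 = 2, the allowed l_f values are {0, 2}.
For l_f = 0: m_f ∈ {m_i−1, m_i, m_i+1} ∩ [−0, 0] = {0} → 1 state.
For l_f = 2: m_f ∈ {m_i−1, m_i, m_i+1} ∩ [−2, 2] = {0, 1, 2} → 3 states.
Total: 4.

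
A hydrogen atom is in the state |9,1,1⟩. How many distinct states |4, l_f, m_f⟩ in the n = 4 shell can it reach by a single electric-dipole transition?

E1 requires Δl = ±1, so l_f ∈ {0, 2}; with 0 ≤ l_f ≤ n_f−1 = 3, the allowed l_f values are {0, 2}.
For l_f = 0: m_f ∈ {m_i−1, m_i, m_i+1} ∩ [−0, 0] = {0} → 1 state.
For l_f = 2: m_f ∈ {m_i−1, m_i, m_i+1} ∩ [−2, 2] = {0, 1, 2} → 3 states.
Total: 4.

4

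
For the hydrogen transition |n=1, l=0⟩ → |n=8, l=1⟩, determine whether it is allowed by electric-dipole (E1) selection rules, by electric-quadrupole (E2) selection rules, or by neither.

E1

Δl = 1 − 0 = +1; l_i + l_f = 1.
E1 (Δl = ±1): satisfied.
E2 (Δl = 0,±2, l_i+l_f ≥ 2): not satisfied.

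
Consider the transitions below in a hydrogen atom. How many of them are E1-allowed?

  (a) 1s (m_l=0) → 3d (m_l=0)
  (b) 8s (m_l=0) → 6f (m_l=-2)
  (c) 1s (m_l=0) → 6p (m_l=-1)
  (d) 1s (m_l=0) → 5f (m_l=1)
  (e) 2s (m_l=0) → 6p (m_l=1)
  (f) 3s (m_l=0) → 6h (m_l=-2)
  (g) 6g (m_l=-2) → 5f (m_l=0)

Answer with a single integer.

2

(a) forbidden — Δl = +2 (E1 requires Δl = ±1)
(b) forbidden — Δl = +3 (E1 requires Δl = ±1); Δm_l = -2 (E1 requires Δm_l = 0, ±1)
(c) allowed
(d) forbidden — Δl = +3 (E1 requires Δl = ±1)
(e) allowed
(f) forbidden — Δl = +5 (E1 requires Δl = ±1); Δm_l = -2 (E1 requires Δm_l = 0, ±1)
(g) forbidden — Δm_l = +2 (E1 requires Δm_l = 0, ±1)
Total allowed: 2 of 7.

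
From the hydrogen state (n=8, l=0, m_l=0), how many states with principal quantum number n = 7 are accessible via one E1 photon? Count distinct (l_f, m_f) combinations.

3

E1 requires Δl = ±1, so l_f ∈ {-1, 1}; with 0 ≤ l_f ≤ n_f−1 = 6, the allowed l_f values are {1}.
For l_f = 1: m_f ∈ {m_i−1, m_i, m_i+1} ∩ [−1, 1] = {-1, 0, 1} → 3 states.
Total: 3.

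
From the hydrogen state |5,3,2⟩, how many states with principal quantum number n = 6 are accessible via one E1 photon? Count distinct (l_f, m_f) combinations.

E1 requires Δl = ±1, so l_f ∈ {2, 4}; with 0 ≤ l_f ≤ n_f−1 = 5, the allowed l_f values are {2, 4}.
For l_f = 2: m_f ∈ {m_i−1, m_i, m_i+1} ∩ [−2, 2] = {1, 2} → 2 states.
For l_f = 4: m_f ∈ {m_i−1, m_i, m_i+1} ∩ [−4, 4] = {1, 2, 3} → 3 states.
Total: 5.

5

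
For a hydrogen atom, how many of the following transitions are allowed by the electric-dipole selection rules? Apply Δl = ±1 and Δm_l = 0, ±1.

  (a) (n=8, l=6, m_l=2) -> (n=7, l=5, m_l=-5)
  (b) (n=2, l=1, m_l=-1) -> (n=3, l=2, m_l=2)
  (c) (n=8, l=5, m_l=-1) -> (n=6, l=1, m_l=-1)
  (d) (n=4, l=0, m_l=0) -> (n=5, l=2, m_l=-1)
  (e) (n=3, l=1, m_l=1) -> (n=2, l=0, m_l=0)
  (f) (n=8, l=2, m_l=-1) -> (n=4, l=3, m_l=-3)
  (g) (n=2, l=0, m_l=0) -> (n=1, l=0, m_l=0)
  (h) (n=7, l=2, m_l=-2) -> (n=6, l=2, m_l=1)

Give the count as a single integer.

1

(a) forbidden — Δm_l = -7 (E1 requires Δm_l = 0, ±1)
(b) forbidden — Δm_l = +3 (E1 requires Δm_l = 0, ±1)
(c) forbidden — Δl = -4 (E1 requires Δl = ±1)
(d) forbidden — Δl = +2 (E1 requires Δl = ±1)
(e) allowed
(f) forbidden — Δm_l = -2 (E1 requires Δm_l = 0, ±1)
(g) forbidden — Δl = +0 (E1 requires Δl = ±1)
(h) forbidden — Δl = +0 (E1 requires Δl = ±1); Δm_l = +3 (E1 requires Δm_l = 0, ±1)
Total allowed: 1 of 8.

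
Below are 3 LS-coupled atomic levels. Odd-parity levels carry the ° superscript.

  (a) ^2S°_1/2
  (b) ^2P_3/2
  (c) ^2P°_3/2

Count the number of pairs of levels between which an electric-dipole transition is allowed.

2

(a)–(b): allowed.
(a)–(c): forbidden (parity).
(b)–(c): allowed.
Allowed pairs: 2 of 3.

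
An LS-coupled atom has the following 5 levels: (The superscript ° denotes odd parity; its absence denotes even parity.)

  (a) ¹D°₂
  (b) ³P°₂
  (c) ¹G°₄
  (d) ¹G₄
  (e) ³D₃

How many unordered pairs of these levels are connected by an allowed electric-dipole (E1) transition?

(a)–(b): forbidden (parity, ΔS).
(a)–(c): forbidden (parity, ΔL, ΔJ).
(a)–(d): forbidden (ΔL, ΔJ).
(a)–(e): forbidden (ΔS).
(b)–(c): forbidden (parity, ΔS, ΔL, ΔJ).
(b)–(d): forbidden (ΔS, ΔL, ΔJ).
(b)–(e): allowed.
(c)–(d): allowed.
(c)–(e): forbidden (ΔS, ΔL).
(d)–(e): forbidden (parity, ΔS, ΔL).
Allowed pairs: 2 of 10.

2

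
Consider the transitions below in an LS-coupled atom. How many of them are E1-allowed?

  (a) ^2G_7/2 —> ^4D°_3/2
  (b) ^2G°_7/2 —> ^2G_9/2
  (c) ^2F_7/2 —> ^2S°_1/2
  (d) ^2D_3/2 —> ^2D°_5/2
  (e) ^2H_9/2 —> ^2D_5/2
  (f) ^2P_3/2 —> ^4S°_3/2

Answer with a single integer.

2

(a) forbidden (ΔS, ΔL, ΔJ fail)
(b) allowed
(c) forbidden (ΔL, ΔJ fail)
(d) allowed
(e) forbidden (parity, ΔL, ΔJ fail)
(f) forbidden (ΔS fails)
Total allowed: 2 of 6.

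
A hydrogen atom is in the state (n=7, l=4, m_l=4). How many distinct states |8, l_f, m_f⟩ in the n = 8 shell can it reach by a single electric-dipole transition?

4

E1 requires Δl = ±1, so l_f ∈ {3, 5}; with 0 ≤ l_f ≤ n_f−1 = 7, the allowed l_f values are {3, 5}.
For l_f = 3: m_f ∈ {m_i−1, m_i, m_i+1} ∩ [−3, 3] = {3} → 1 state.
For l_f = 5: m_f ∈ {m_i−1, m_i, m_i+1} ∩ [−5, 5] = {3, 4, 5} → 3 states.
Total: 4.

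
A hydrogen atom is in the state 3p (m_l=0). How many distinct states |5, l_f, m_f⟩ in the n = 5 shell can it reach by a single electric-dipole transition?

4

E1 requires Δl = ±1, so l_f ∈ {0, 2}; with 0 ≤ l_f ≤ n_f−1 = 4, the allowed l_f values are {0, 2}.
For l_f = 0: m_f ∈ {m_i−1, m_i, m_i+1} ∩ [−0, 0] = {0} → 1 state.
For l_f = 2: m_f ∈ {m_i−1, m_i, m_i+1} ∩ [−2, 2] = {-1, 0, 1} → 3 states.
Total: 4.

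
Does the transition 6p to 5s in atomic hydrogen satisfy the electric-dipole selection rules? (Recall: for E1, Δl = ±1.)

allowed

Initial l = 1, final l = 0, so Δl = -1. E1 requires Δl = ±1: satisfied.
All E1 selection rules are satisfied.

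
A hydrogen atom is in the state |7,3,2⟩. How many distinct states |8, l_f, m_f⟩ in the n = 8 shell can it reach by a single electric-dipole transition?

E1 requires Δl = ±1, so l_f ∈ {2, 4}; with 0 ≤ l_f ≤ n_f−1 = 7, the allowed l_f values are {2, 4}.
For l_f = 2: m_f ∈ {m_i−1, m_i, m_i+1} ∩ [−2, 2] = {1, 2} → 2 states.
For l_f = 4: m_f ∈ {m_i−1, m_i, m_i+1} ∩ [−4, 4] = {1, 2, 3} → 3 states.
Total: 5.

5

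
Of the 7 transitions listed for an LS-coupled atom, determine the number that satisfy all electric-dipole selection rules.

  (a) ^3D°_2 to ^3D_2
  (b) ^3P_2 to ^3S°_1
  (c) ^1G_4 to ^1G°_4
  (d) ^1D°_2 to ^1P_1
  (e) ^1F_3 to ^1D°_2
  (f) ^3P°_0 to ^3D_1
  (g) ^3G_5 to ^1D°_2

(a) allowed
(b) allowed
(c) allowed
(d) allowed
(e) allowed
(f) allowed
(g) forbidden (ΔS, ΔL, ΔJ fail)
Total allowed: 6 of 7.

6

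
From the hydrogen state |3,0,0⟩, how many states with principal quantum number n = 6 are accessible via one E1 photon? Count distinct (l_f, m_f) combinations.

E1 requires Δl = ±1, so l_f ∈ {-1, 1}; with 0 ≤ l_f ≤ n_f−1 = 5, the allowed l_f values are {1}.
For l_f = 1: m_f ∈ {m_i−1, m_i, m_i+1} ∩ [−1, 1] = {-1, 0, 1} → 3 states.
Total: 3.

3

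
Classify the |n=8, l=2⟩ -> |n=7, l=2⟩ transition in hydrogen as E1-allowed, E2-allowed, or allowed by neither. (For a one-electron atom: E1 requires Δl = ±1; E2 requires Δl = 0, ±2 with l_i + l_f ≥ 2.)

Δl = 2 − 2 = +0; l_i + l_f = 4.
E1 (Δl = ±1): not satisfied.
E2 (Δl = 0,±2, l_i+l_f ≥ 2): satisfied.

E2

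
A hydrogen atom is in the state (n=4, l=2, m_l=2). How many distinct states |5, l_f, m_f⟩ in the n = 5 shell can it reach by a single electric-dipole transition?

4

E1 requires Δl = ±1, so l_f ∈ {1, 3}; with 0 ≤ l_f ≤ n_f−1 = 4, the allowed l_f values are {1, 3}.
For l_f = 1: m_f ∈ {m_i−1, m_i, m_i+1} ∩ [−1, 1] = {1} → 1 state.
For l_f = 3: m_f ∈ {m_i−1, m_i, m_i+1} ∩ [−3, 3] = {1, 2, 3} → 3 states.
Total: 4.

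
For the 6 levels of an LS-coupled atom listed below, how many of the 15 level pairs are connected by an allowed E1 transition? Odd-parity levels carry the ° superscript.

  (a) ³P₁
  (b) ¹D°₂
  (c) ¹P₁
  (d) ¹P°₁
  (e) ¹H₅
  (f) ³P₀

(a)–(b): forbidden (ΔS).
(a)–(c): forbidden (parity, ΔS).
(a)–(d): forbidden (ΔS).
(a)–(e): forbidden (parity, ΔS, ΔL, ΔJ).
(a)–(f): forbidden (parity).
(b)–(c): allowed.
(b)–(d): forbidden (parity).
(b)–(e): forbidden (ΔL, ΔJ).
(b)–(f): forbidden (ΔS, ΔJ).
(c)–(d): allowed.
(c)–(e): forbidden (parity, ΔL, ΔJ).
(c)–(f): forbidden (parity, ΔS).
(d)–(e): forbidden (ΔL, ΔJ).
(d)–(f): forbidden (ΔS).
(e)–(f): forbidden (parity, ΔS, ΔL, ΔJ).
Allowed pairs: 2 of 15.

2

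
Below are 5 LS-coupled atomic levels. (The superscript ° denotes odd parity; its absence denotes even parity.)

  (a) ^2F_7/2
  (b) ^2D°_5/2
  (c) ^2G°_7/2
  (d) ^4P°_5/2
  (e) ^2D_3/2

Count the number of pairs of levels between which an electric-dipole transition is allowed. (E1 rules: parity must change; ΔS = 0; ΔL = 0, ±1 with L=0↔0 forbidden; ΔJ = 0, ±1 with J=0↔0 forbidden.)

(a)–(b): allowed.
(a)–(c): allowed.
(a)–(d): forbidden (ΔS, ΔL).
(a)–(e): forbidden (parity, ΔJ).
(b)–(c): forbidden (parity, ΔL).
(b)–(d): forbidden (parity, ΔS).
(b)–(e): allowed.
(c)–(d): forbidden (parity, ΔS, ΔL).
(c)–(e): forbidden (ΔL, ΔJ).
(d)–(e): forbidden (ΔS).
Allowed pairs: 3 of 10.

3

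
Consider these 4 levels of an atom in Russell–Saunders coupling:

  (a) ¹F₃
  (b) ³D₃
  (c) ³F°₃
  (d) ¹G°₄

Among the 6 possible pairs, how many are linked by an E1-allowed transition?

(a)–(b): forbidden (parity, ΔS).
(a)–(c): forbidden (ΔS).
(a)–(d): allowed.
(b)–(c): allowed.
(b)–(d): forbidden (ΔS, ΔL).
(c)–(d): forbidden (parity, ΔS).
Allowed pairs: 2 of 6.

2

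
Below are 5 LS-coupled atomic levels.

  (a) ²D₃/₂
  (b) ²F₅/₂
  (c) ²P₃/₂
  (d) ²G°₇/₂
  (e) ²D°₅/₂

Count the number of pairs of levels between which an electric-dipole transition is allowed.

(a)–(b): forbidden (parity).
(a)–(c): forbidden (parity).
(a)–(d): forbidden (ΔL, ΔJ).
(a)–(e): allowed.
(b)–(c): forbidden (parity, ΔL).
(b)–(d): allowed.
(b)–(e): allowed.
(c)–(d): forbidden (ΔL, ΔJ).
(c)–(e): allowed.
(d)–(e): forbidden (parity, ΔL).
Allowed pairs: 4 of 10.

4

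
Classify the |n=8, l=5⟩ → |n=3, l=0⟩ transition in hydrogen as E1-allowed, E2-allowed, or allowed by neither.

neither

Δl = 0 − 5 = -5; l_i + l_f = 5.
E1 (Δl = ±1): not satisfied.
E2 (Δl = 0,±2, l_i+l_f ≥ 2): not satisfied.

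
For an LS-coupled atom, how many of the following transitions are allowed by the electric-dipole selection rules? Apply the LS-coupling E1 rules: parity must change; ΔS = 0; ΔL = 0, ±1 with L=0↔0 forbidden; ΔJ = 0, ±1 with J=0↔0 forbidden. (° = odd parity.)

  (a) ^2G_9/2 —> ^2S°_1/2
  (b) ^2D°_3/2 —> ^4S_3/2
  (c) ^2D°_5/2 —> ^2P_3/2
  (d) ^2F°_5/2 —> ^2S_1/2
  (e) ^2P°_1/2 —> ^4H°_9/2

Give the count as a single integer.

1

(a) forbidden (ΔL, ΔJ fail)
(b) forbidden (ΔS, ΔL fail)
(c) allowed
(d) forbidden (ΔL, ΔJ fail)
(e) forbidden (parity, ΔS, ΔL, ΔJ fail)
Total allowed: 1 of 5.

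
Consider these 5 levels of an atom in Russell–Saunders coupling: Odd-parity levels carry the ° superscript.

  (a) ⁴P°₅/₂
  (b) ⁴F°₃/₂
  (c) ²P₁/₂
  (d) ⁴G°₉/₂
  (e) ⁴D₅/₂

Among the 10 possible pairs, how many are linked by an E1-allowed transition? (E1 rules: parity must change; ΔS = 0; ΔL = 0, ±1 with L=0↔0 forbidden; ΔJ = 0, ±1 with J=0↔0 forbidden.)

(a)–(b): forbidden (parity, ΔL).
(a)–(c): forbidden (ΔS, ΔJ).
(a)–(d): forbidden (parity, ΔL, ΔJ).
(a)–(e): allowed.
(b)–(c): forbidden (ΔS, ΔL).
(b)–(d): forbidden (parity, ΔJ).
(b)–(e): allowed.
(c)–(d): forbidden (ΔS, ΔL, ΔJ).
(c)–(e): forbidden (parity, ΔS, ΔJ).
(d)–(e): forbidden (ΔL, ΔJ).
Allowed pairs: 2 of 10.

2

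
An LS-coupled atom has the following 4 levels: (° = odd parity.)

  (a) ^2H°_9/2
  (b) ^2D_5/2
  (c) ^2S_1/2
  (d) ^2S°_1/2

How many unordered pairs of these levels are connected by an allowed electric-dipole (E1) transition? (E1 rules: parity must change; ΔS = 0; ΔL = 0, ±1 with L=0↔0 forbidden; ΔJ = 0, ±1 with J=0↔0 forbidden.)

0

(a)–(b): forbidden (ΔL, ΔJ).
(a)–(c): forbidden (ΔL, ΔJ).
(a)–(d): forbidden (parity, ΔL, ΔJ).
(b)–(c): forbidden (parity, ΔL, ΔJ).
(b)–(d): forbidden (ΔL, ΔJ).
(c)–(d): forbidden (ΔL).
Allowed pairs: 0 of 6.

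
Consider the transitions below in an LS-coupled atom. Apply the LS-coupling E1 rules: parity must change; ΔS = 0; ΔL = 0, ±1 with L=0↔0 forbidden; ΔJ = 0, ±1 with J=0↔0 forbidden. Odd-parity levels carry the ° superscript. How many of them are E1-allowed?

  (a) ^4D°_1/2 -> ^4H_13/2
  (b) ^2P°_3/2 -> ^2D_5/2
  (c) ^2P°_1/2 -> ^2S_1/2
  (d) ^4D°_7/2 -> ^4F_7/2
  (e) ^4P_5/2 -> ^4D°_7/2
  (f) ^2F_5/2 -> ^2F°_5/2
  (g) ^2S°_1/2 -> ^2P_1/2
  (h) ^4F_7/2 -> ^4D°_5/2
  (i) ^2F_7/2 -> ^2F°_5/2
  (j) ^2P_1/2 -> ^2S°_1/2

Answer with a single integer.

(a) forbidden (ΔL, ΔJ fail)
(b) allowed
(c) allowed
(d) allowed
(e) allowed
(f) allowed
(g) allowed
(h) allowed
(i) allowed
(j) allowed
Total allowed: 9 of 10.

9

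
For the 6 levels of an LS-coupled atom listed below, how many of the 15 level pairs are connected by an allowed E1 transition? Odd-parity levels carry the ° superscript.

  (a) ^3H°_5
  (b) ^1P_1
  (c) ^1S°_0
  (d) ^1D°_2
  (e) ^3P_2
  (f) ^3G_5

3

(a)–(b): forbidden (ΔS, ΔL, ΔJ).
(a)–(c): forbidden (parity, ΔS, ΔL, ΔJ).
(a)–(d): forbidden (parity, ΔS, ΔL, ΔJ).
(a)–(e): forbidden (ΔL, ΔJ).
(a)–(f): allowed.
(b)–(c): allowed.
(b)–(d): allowed.
(b)–(e): forbidden (parity, ΔS).
(b)–(f): forbidden (parity, ΔS, ΔL, ΔJ).
(c)–(d): forbidden (parity, ΔL, ΔJ).
(c)–(e): forbidden (ΔS, ΔJ).
(c)–(f): forbidden (ΔS, ΔL, ΔJ).
(d)–(e): forbidden (ΔS).
(d)–(f): forbidden (ΔS, ΔL, ΔJ).
(e)–(f): forbidden (parity, ΔL, ΔJ).
Allowed pairs: 3 of 15.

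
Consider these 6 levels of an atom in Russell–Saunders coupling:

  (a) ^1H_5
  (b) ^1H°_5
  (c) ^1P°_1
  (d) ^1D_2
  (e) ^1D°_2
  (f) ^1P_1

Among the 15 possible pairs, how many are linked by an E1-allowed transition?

(a)–(b): allowed.
(a)–(c): forbidden (ΔL, ΔJ).
(a)–(d): forbidden (parity, ΔL, ΔJ).
(a)–(e): forbidden (ΔL, ΔJ).
(a)–(f): forbidden (parity, ΔL, ΔJ).
(b)–(c): forbidden (parity, ΔL, ΔJ).
(b)–(d): forbidden (ΔL, ΔJ).
(b)–(e): forbidden (parity, ΔL, ΔJ).
(b)–(f): forbidden (ΔL, ΔJ).
(c)–(d): allowed.
(c)–(e): forbidden (parity).
(c)–(f): allowed.
(d)–(e): allowed.
(d)–(f): forbidden (parity).
(e)–(f): allowed.
Allowed pairs: 5 of 15.

5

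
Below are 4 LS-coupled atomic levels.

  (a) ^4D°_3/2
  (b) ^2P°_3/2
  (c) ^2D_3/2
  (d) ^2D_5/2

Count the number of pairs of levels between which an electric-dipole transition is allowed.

2

(a)–(b): forbidden (parity, ΔS).
(a)–(c): forbidden (ΔS).
(a)–(d): forbidden (ΔS).
(b)–(c): allowed.
(b)–(d): allowed.
(c)–(d): forbidden (parity).
Allowed pairs: 2 of 6.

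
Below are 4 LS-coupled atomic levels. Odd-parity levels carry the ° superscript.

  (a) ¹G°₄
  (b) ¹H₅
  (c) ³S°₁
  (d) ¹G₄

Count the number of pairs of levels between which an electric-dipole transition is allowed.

2

(a)–(b): allowed.
(a)–(c): forbidden (parity, ΔS, ΔL, ΔJ).
(a)–(d): allowed.
(b)–(c): forbidden (ΔS, ΔL, ΔJ).
(b)–(d): forbidden (parity).
(c)–(d): forbidden (ΔS, ΔL, ΔJ).
Allowed pairs: 2 of 6.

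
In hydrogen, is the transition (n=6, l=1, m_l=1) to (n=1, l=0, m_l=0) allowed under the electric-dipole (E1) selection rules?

allowed

l: 1 → 0 (Δl = -1). Δl = ±1 ✓.
Δm_l = 0 − (1) = -1. E1 requires Δm_l = 0, ±1: ✓.
All E1 selection rules are satisfied.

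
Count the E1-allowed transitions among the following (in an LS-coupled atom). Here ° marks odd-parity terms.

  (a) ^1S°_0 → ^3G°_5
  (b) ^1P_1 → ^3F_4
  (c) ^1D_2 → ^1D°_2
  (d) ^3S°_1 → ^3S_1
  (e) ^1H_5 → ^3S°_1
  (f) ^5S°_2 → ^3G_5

(a) forbidden (parity, ΔS, ΔL, ΔJ fail)
(b) forbidden (parity, ΔS, ΔL, ΔJ fail)
(c) allowed
(d) forbidden (ΔL fails)
(e) forbidden (ΔS, ΔL, ΔJ fail)
(f) forbidden (ΔS, ΔL, ΔJ fail)
Total allowed: 1 of 6.

1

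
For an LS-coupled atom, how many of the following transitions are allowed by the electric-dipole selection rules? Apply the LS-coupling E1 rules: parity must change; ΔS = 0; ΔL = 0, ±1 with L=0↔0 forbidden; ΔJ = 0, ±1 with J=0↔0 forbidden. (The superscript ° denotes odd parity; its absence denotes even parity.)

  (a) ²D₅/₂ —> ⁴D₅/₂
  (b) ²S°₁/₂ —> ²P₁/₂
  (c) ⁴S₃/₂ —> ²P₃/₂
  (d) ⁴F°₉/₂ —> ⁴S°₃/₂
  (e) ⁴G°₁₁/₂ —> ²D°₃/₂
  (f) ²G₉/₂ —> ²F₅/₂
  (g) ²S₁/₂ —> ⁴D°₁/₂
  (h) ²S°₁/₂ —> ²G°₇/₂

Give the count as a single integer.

1

(a) forbidden (parity, ΔS fail)
(b) allowed
(c) forbidden (parity, ΔS fail)
(d) forbidden (parity, ΔL, ΔJ fail)
(e) forbidden (parity, ΔS, ΔL, ΔJ fail)
(f) forbidden (parity, ΔJ fail)
(g) forbidden (ΔS, ΔL fail)
(h) forbidden (parity, ΔL, ΔJ fail)
Total allowed: 1 of 8.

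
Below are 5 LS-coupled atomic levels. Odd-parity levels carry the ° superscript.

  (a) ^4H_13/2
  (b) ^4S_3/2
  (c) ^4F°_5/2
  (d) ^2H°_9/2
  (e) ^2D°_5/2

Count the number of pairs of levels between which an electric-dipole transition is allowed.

0

(a)–(b): forbidden (parity, ΔL, ΔJ).
(a)–(c): forbidden (ΔL, ΔJ).
(a)–(d): forbidden (ΔS, ΔJ).
(a)–(e): forbidden (ΔS, ΔL, ΔJ).
(b)–(c): forbidden (ΔL).
(b)–(d): forbidden (ΔS, ΔL, ΔJ).
(b)–(e): forbidden (ΔS, ΔL).
(c)–(d): forbidden (parity, ΔS, ΔL, ΔJ).
(c)–(e): forbidden (parity, ΔS).
(d)–(e): forbidden (parity, ΔL, ΔJ).
Allowed pairs: 0 of 10.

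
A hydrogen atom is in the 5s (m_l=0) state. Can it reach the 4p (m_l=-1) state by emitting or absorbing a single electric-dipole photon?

allowed

Initial l = 0, final l = 1, so Δl = +1. E1 requires Δl = ±1: satisfied.
m_l: 0 → -1 (Δm_l = -1). |Δm_l| ≤ 1 satisfied.
All E1 selection rules are satisfied.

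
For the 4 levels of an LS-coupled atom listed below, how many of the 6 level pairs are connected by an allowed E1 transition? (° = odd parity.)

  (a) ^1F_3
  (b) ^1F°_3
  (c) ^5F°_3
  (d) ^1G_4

2

(a)–(b): allowed.
(a)–(c): forbidden (ΔS).
(a)–(d): forbidden (parity).
(b)–(c): forbidden (parity, ΔS).
(b)–(d): allowed.
(c)–(d): forbidden (ΔS).
Allowed pairs: 2 of 6.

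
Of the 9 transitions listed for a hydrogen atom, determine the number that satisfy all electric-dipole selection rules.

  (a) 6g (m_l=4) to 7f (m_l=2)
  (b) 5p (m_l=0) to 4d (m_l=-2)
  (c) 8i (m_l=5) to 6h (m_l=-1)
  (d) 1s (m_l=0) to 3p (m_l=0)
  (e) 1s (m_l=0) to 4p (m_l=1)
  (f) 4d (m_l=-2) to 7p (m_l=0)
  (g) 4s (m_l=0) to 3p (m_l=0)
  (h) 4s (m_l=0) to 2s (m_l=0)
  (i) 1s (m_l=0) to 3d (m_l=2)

(a) forbidden — Δm_l = -2 (E1 requires Δm_l = 0, ±1)
(b) forbidden — Δm_l = -2 (E1 requires Δm_l = 0, ±1)
(c) forbidden — Δm_l = -6 (E1 requires Δm_l = 0, ±1)
(d) allowed
(e) allowed
(f) forbidden — Δm_l = +2 (E1 requires Δm_l = 0, ±1)
(g) allowed
(h) forbidden — Δl = +0 (E1 requires Δl = ±1)
(i) forbidden — Δl = +2 (E1 requires Δl = ±1); Δm_l = +2 (E1 requires Δm_l = 0, ±1)
Total allowed: 3 of 9.

3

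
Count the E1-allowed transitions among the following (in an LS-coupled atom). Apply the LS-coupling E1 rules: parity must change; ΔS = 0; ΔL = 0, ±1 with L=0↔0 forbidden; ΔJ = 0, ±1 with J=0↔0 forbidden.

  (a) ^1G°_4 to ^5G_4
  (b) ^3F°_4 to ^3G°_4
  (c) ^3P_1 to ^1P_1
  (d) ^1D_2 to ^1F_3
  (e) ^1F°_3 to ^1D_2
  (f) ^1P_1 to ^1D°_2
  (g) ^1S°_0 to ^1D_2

2

(a) forbidden (ΔS fails)
(b) forbidden (parity fails)
(c) forbidden (parity, ΔS fail)
(d) forbidden (parity fails)
(e) allowed
(f) allowed
(g) forbidden (ΔL, ΔJ fail)
Total allowed: 2 of 7.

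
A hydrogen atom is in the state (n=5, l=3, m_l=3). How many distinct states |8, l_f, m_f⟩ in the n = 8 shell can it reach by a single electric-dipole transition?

E1 requires Δl = ±1, so l_f ∈ {2, 4}; with 0 ≤ l_f ≤ n_f−1 = 7, the allowed l_f values are {2, 4}.
For l_f = 2: m_f ∈ {m_i−1, m_i, m_i+1} ∩ [−2, 2] = {2} → 1 state.
For l_f = 4: m_f ∈ {m_i−1, m_i, m_i+1} ∩ [−4, 4] = {2, 3, 4} → 3 states.
Total: 4.

4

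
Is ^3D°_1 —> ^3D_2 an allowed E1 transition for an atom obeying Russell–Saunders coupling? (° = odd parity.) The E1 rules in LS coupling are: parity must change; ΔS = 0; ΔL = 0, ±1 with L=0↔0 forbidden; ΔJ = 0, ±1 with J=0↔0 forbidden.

allowed

Initial level: S=1, L=2, J=1, parity odd. Final level: S=1, L=2, J=2, parity even.
Parity must change: odd → even — ✓.
ΔS = 0: S: 1 → 1 — ✓.
ΔL = 0, ±1 (not L=0↔0): L: 2 → 2, ΔL = +0 — ✓.
ΔJ = 0, ±1 (not J=0↔0): J: 1 → 2, ΔJ = +1 — ✓.
All four E1 rules are satisfied.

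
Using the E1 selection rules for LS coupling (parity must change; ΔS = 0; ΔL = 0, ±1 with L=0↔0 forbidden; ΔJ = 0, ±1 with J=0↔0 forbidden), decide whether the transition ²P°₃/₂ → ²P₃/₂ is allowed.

allowed

Initial level: S=1/2, L=1, J=3/2, parity odd. Final level: S=1/2, L=1, J=3/2, parity even.
Parity must change: odd → even — satisfied.
ΔS = 0: S: 1/2 → 1/2 — satisfied.
ΔL = 0, ±1 (not L=0↔0): L: 1 → 1, ΔL = +0 — satisfied.
ΔJ = 0, ±1 (not J=0↔0): J: 3/2 → 3/2, ΔJ = +0 — satisfied.
All four E1 rules are satisfied.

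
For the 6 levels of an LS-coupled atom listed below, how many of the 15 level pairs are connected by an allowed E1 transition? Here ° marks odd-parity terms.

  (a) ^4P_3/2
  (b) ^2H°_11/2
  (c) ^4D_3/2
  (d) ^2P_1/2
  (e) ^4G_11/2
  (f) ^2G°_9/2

(a)–(b): forbidden (ΔS, ΔL, ΔJ).
(a)–(c): forbidden (parity).
(a)–(d): forbidden (parity, ΔS).
(a)–(e): forbidden (parity, ΔL, ΔJ).
(a)–(f): forbidden (ΔS, ΔL, ΔJ).
(b)–(c): forbidden (ΔS, ΔL, ΔJ).
(b)–(d): forbidden (ΔL, ΔJ).
(b)–(e): forbidden (ΔS).
(b)–(f): forbidden (parity).
(c)–(d): forbidden (parity, ΔS).
(c)–(e): forbidden (parity, ΔL, ΔJ).
(c)–(f): forbidden (ΔS, ΔL, ΔJ).
(d)–(e): forbidden (parity, ΔS, ΔL, ΔJ).
(d)–(f): forbidden (ΔL, ΔJ).
(e)–(f): forbidden (ΔS).
Allowed pairs: 0 of 15.

0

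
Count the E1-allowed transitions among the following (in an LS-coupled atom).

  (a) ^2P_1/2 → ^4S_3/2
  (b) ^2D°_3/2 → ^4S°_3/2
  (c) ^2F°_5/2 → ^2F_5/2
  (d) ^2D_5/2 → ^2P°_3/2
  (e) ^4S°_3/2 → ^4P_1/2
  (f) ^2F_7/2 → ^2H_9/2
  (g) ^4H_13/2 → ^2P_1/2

3

(a) forbidden (parity, ΔS fail)
(b) forbidden (parity, ΔS, ΔL fail)
(c) allowed
(d) allowed
(e) allowed
(f) forbidden (parity, ΔL fail)
(g) forbidden (parity, ΔS, ΔL, ΔJ fail)
Total allowed: 3 of 7.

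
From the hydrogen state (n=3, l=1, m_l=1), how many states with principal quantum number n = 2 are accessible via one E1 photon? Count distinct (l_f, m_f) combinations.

E1 requires Δl = ±1, so l_f ∈ {0, 2}; with 0 ≤ l_f ≤ n_f−1 = 1, the allowed l_f values are {0}.
For l_f = 0: m_f ∈ {m_i−1, m_i, m_i+1} ∩ [−0, 0] = {0} → 1 state.
Total: 1.

1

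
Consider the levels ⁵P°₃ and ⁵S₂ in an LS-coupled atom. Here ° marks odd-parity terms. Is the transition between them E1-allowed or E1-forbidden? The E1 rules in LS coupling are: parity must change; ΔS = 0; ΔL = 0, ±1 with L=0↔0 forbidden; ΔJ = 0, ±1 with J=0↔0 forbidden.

allowed

Initial level: S=2, L=1, J=3, parity odd. Final level: S=2, L=0, J=2, parity even.
Parity must change: odd → even — ✓.
ΔS = 0: S: 2 → 2 — ✓.
ΔL = 0, ±1 (not L=0↔0): L: 1 → 0, ΔL = -1 — ✓.
ΔJ = 0, ±1 (not J=0↔0): J: 3 → 2, ΔJ = -1 — ✓.
All four E1 rules are satisfied.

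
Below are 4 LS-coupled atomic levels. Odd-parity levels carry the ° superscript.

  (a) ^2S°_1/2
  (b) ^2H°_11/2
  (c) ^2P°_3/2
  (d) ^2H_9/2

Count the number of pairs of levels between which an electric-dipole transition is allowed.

(a)–(b): forbidden (parity, ΔL, ΔJ).
(a)–(c): forbidden (parity).
(a)–(d): forbidden (ΔL, ΔJ).
(b)–(c): forbidden (parity, ΔL, ΔJ).
(b)–(d): allowed.
(c)–(d): forbidden (ΔL, ΔJ).
Allowed pairs: 1 of 6.

1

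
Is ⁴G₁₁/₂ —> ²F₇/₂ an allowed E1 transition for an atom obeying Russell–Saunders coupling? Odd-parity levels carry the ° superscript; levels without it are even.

Initial level: S=3/2, L=4, J=11/2, parity even. Final level: S=1/2, L=3, J=7/2, parity even.
ΔJ = 0, ±1 (not J=0↔0): J: 11/2 → 7/2, ΔJ = -2 — violated.
ΔL = 0, ±1 (not L=0↔0): L: 4 → 3, ΔL = -1 — satisfied.
Parity must change: even → even — violated.
ΔS = 0: S: 3/2 → 1/2 — violated.
Rule(s) violated: parity, ΔS, ΔJ.

forbidden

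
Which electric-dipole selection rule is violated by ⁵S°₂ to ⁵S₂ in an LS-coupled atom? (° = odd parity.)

the L=0 ↔ L=0 exclusion

Reading off the term symbols: S 2→2, L 0→0, J 2→2, parity odd→even.
ΔJ = 0, ±1 (not J=0↔0): J: 2 → 2, ΔJ = +0 — satisfied.
Parity must change: odd → even — satisfied.
ΔL = 0, ±1 (not L=0↔0): L: 0 → 0, ΔL = +0 — violated.
ΔS = 0: S: 2 → 2 — satisfied.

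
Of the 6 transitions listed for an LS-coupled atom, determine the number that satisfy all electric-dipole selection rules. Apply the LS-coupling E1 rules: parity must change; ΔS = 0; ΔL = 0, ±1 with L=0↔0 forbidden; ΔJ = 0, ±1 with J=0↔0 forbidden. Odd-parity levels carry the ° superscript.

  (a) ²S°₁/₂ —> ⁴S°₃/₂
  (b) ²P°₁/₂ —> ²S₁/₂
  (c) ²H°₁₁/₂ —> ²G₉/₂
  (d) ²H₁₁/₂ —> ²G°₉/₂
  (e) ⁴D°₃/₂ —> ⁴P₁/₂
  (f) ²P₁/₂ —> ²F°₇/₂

(a) forbidden (parity, ΔS, ΔL fail)
(b) allowed
(c) allowed
(d) allowed
(e) allowed
(f) forbidden (ΔL, ΔJ fail)
Total allowed: 4 of 6.

4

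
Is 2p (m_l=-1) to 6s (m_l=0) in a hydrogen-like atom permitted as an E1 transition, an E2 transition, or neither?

E1

Δl = 0 − 1 = -1; l_i + l_f = 1.
Δm_l = +1.
E1 (Δl = ±1, |Δm_l| ≤ 1): satisfied.
E2 (Δl = 0,±2, l_i+l_f ≥ 2, |Δm_l| ≤ 2): not satisfied.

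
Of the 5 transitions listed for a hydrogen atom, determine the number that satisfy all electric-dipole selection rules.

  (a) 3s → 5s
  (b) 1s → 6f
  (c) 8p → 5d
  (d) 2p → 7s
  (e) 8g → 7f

3

(a) forbidden — Δl = +0 (E1 requires Δl = ±1)
(b) forbidden — Δl = +3 (E1 requires Δl = ±1)
(c) allowed
(d) allowed
(e) allowed
Total allowed: 3 of 5.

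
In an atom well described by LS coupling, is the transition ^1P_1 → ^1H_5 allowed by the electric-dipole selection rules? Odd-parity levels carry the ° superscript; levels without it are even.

forbidden

Initial level: S=0, L=1, J=1, parity even. Final level: S=0, L=5, J=5, parity even.
Parity must change: even → even — ✗.
ΔS = 0: S: 0 → 0 — ✓.
ΔL = 0, ±1 (not L=0↔0): L: 1 → 5, ΔL = +4 — ✗.
ΔJ = 0, ±1 (not J=0↔0): J: 1 → 5, ΔJ = +4 — ✗.
Rule(s) violated: parity, ΔL, ΔJ.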